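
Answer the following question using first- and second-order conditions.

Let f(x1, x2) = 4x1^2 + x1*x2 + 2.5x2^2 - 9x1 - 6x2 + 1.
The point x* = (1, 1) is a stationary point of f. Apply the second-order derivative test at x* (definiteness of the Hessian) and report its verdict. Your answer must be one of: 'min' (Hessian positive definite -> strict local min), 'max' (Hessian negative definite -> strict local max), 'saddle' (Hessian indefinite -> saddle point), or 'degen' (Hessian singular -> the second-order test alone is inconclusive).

Compute the Hessian H = grad^2 f:
  H = [[8, 1], [1, 5]]
Verify stationarity: grad f(x*) = H x* + g = (0, 0).
Eigenvalues of H: 4.6972, 8.3028.
Both eigenvalues > 0, so H is positive definite -> x* is a strict local min.

min


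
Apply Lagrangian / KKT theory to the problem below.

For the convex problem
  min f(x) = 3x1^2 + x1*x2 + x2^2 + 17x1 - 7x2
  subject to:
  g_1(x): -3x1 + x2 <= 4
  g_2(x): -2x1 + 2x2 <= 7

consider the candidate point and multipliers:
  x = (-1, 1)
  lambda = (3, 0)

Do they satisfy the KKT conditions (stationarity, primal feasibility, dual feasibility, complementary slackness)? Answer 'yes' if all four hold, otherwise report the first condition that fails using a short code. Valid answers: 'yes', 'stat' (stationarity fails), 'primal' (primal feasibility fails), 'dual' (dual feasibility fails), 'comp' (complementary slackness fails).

Gradient of f: grad f(x) = Q x + c = (12, -6)
Constraint values g_i(x) = a_i^T x - b_i:
  g_1((-1, 1)) = 0
  g_2((-1, 1)) = -3
Stationarity residual: grad f(x) + sum_i lambda_i a_i = (3, -3)
  -> stationarity FAILS
Primal feasibility (all g_i <= 0): OK
Dual feasibility (all lambda_i >= 0): OK
Complementary slackness (lambda_i * g_i(x) = 0 for all i): OK

Verdict: the first failing condition is stationarity -> stat.

stat


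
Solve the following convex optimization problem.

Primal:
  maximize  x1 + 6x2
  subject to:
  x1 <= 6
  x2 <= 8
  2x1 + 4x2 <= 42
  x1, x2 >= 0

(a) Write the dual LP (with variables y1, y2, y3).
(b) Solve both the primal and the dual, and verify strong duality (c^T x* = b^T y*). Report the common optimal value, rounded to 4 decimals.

The standard primal-dual pair for 'max c^T x s.t. A x <= b, x >= 0' is:
  Dual:  min b^T y  s.t.  A^T y >= c,  y >= 0.

So the dual LP is:
  minimize  6y1 + 8y2 + 42y3
  subject to:
    y1 + 2y3 >= 1
    y2 + 4y3 >= 6
    y1, y2, y3 >= 0

Solving the primal: x* = (5, 8).
  primal value c^T x* = 53.
Solving the dual: y* = (0, 4, 0.5).
  dual value b^T y* = 53.
Strong duality: c^T x* = b^T y*. Confirmed.

53


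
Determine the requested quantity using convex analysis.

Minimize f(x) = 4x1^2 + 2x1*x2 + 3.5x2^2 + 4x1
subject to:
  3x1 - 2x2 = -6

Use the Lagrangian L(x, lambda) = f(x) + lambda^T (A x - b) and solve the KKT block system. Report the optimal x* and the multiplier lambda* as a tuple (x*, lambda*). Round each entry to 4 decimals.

Form the Lagrangian:
  L(x, lambda) = (1/2) x^T Q x + c^T x + lambda^T (A x - b)
Stationarity (grad_x L = 0): Q x + c + A^T lambda = 0.
Primal feasibility: A x = b.

This gives the KKT block system:
  [ Q   A^T ] [ x     ]   [-c ]
  [ A    0  ] [ lambda ] = [ b ]

Solving the linear system:
  x*      = (-1.395, 0.9076)
  lambda* = (1.7815)
  f(x*)   = 2.5546

x* = (-1.395, 0.9076), lambda* = (1.7815)


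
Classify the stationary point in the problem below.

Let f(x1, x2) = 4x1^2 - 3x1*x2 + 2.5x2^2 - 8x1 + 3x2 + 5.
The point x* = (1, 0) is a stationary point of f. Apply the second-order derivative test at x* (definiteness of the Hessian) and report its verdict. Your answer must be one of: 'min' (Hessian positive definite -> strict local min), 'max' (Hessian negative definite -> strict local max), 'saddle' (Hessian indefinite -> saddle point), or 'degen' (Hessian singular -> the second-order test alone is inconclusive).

Compute the Hessian H = grad^2 f:
  H = [[8, -3], [-3, 5]]
Verify stationarity: grad f(x*) = H x* + g = (0, 0).
Eigenvalues of H: 3.1459, 9.8541.
Both eigenvalues > 0, so H is positive definite -> x* is a strict local min.

min


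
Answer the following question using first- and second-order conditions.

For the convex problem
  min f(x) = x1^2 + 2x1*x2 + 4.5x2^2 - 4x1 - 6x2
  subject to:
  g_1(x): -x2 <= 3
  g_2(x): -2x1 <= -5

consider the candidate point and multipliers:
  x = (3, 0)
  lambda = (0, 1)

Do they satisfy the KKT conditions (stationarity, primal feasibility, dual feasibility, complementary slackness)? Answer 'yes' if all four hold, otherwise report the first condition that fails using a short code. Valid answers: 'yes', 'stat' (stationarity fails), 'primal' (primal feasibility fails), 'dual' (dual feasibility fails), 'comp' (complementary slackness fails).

Gradient of f: grad f(x) = Q x + c = (2, 0)
Constraint values g_i(x) = a_i^T x - b_i:
  g_1((3, 0)) = -3
  g_2((3, 0)) = -1
Stationarity residual: grad f(x) + sum_i lambda_i a_i = (0, 0)
  -> stationarity OK
Primal feasibility (all g_i <= 0): OK
Dual feasibility (all lambda_i >= 0): OK
Complementary slackness (lambda_i * g_i(x) = 0 for all i): FAILS

Verdict: the first failing condition is complementary_slackness -> comp.

comp


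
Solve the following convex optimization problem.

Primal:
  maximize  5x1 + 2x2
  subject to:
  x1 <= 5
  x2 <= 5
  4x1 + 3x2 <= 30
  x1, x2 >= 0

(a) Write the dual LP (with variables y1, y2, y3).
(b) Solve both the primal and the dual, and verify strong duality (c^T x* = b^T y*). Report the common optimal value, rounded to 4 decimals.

The standard primal-dual pair for 'max c^T x s.t. A x <= b, x >= 0' is:
  Dual:  min b^T y  s.t.  A^T y >= c,  y >= 0.

So the dual LP is:
  minimize  5y1 + 5y2 + 30y3
  subject to:
    y1 + 4y3 >= 5
    y2 + 3y3 >= 2
    y1, y2, y3 >= 0

Solving the primal: x* = (5, 3.3333).
  primal value c^T x* = 31.6667.
Solving the dual: y* = (2.3333, 0, 0.6667).
  dual value b^T y* = 31.6667.
Strong duality: c^T x* = b^T y*. Confirmed.

31.6667


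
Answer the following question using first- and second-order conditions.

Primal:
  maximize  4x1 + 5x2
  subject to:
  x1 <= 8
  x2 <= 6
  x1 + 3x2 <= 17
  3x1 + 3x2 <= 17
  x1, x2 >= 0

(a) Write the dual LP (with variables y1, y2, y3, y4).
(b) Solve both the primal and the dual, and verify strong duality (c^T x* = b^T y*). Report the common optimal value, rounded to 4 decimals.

The standard primal-dual pair for 'max c^T x s.t. A x <= b, x >= 0' is:
  Dual:  min b^T y  s.t.  A^T y >= c,  y >= 0.

So the dual LP is:
  minimize  8y1 + 6y2 + 17y3 + 17y4
  subject to:
    y1 + y3 + 3y4 >= 4
    y2 + 3y3 + 3y4 >= 5
    y1, y2, y3, y4 >= 0

Solving the primal: x* = (0, 5.6667).
  primal value c^T x* = 28.3333.
Solving the dual: y* = (0, 0, 0, 1.6667).
  dual value b^T y* = 28.3333.
Strong duality: c^T x* = b^T y*. Confirmed.

28.3333


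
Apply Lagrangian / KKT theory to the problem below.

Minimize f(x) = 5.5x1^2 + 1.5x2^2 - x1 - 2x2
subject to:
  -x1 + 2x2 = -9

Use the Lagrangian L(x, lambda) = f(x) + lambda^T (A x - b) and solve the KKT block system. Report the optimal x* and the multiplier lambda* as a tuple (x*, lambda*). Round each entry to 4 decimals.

Form the Lagrangian:
  L(x, lambda) = (1/2) x^T Q x + c^T x + lambda^T (A x - b)
Stationarity (grad_x L = 0): Q x + c + A^T lambda = 0.
Primal feasibility: A x = b.

This gives the KKT block system:
  [ Q   A^T ] [ x     ]   [-c ]
  [ A    0  ] [ lambda ] = [ b ]

Solving the linear system:
  x*      = (0.7447, -4.1277)
  lambda* = (7.1915)
  f(x*)   = 36.117

x* = (0.7447, -4.1277), lambda* = (7.1915)


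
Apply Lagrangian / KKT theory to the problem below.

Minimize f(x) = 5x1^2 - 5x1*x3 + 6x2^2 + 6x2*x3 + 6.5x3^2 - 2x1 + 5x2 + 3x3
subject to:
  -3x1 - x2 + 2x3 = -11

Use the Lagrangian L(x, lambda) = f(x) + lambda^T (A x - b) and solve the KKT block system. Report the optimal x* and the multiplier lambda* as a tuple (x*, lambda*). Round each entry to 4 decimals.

Form the Lagrangian:
  L(x, lambda) = (1/2) x^T Q x + c^T x + lambda^T (A x - b)
Stationarity (grad_x L = 0): Q x + c + A^T lambda = 0.
Primal feasibility: A x = b.

This gives the KKT block system:
  [ Q   A^T ] [ x     ]   [-c ]
  [ A    0  ] [ lambda ] = [ b ]

Solving the linear system:
  x*      = (2.5075, 1.0119, -1.2328)
  lambda* = (9.7463)
  f(x*)   = 51.7776

x* = (2.5075, 1.0119, -1.2328), lambda* = (9.7463)


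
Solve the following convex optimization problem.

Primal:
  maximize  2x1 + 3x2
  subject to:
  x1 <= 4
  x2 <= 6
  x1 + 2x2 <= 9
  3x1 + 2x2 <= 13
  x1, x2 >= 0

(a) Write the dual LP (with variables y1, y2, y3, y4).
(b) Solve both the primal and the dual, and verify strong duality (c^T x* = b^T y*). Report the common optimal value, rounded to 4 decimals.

The standard primal-dual pair for 'max c^T x s.t. A x <= b, x >= 0' is:
  Dual:  min b^T y  s.t.  A^T y >= c,  y >= 0.

So the dual LP is:
  minimize  4y1 + 6y2 + 9y3 + 13y4
  subject to:
    y1 + y3 + 3y4 >= 2
    y2 + 2y3 + 2y4 >= 3
    y1, y2, y3, y4 >= 0

Solving the primal: x* = (2, 3.5).
  primal value c^T x* = 14.5.
Solving the dual: y* = (0, 0, 1.25, 0.25).
  dual value b^T y* = 14.5.
Strong duality: c^T x* = b^T y*. Confirmed.

14.5


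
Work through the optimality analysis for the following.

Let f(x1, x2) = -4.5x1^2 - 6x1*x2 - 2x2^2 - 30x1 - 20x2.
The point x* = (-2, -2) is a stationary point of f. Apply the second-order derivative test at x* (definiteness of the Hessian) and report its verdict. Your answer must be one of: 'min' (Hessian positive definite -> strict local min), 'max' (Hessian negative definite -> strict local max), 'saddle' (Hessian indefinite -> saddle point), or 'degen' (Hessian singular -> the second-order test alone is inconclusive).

Compute the Hessian H = grad^2 f:
  H = [[-9, -6], [-6, -4]]
Verify stationarity: grad f(x*) = H x* + g = (0, 0).
Eigenvalues of H: -13, 0.
H has a zero eigenvalue (singular; negative semidefinite but not definite), so H is neither positive definite, negative definite, nor indefinite. The second-order test alone is inconclusive -> degen.
(Indeed, f is constant along the null direction of H through x*, so x* is not a strict local extremum.)

degen


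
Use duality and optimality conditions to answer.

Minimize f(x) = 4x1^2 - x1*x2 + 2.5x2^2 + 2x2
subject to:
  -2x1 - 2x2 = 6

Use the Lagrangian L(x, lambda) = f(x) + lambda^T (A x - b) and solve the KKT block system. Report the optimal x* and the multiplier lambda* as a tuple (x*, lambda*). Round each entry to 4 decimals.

Form the Lagrangian:
  L(x, lambda) = (1/2) x^T Q x + c^T x + lambda^T (A x - b)
Stationarity (grad_x L = 0): Q x + c + A^T lambda = 0.
Primal feasibility: A x = b.

This gives the KKT block system:
  [ Q   A^T ] [ x     ]   [-c ]
  [ A    0  ] [ lambda ] = [ b ]

Solving the linear system:
  x*      = (-1.0667, -1.9333)
  lambda* = (-3.3)
  f(x*)   = 7.9667

x* = (-1.0667, -1.9333), lambda* = (-3.3)


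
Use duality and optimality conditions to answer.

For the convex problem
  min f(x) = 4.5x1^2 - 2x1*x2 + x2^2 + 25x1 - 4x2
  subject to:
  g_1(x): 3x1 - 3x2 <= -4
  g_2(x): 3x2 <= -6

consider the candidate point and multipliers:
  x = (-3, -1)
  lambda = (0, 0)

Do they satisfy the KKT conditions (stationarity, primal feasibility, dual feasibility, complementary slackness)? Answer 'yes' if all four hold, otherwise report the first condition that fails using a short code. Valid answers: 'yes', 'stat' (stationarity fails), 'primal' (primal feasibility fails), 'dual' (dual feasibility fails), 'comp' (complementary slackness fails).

Gradient of f: grad f(x) = Q x + c = (0, 0)
Constraint values g_i(x) = a_i^T x - b_i:
  g_1((-3, -1)) = -2
  g_2((-3, -1)) = 3
Stationarity residual: grad f(x) + sum_i lambda_i a_i = (0, 0)
  -> stationarity OK
Primal feasibility (all g_i <= 0): FAILS
Dual feasibility (all lambda_i >= 0): OK
Complementary slackness (lambda_i * g_i(x) = 0 for all i): OK

Verdict: the first failing condition is primal_feasibility -> primal.

primal


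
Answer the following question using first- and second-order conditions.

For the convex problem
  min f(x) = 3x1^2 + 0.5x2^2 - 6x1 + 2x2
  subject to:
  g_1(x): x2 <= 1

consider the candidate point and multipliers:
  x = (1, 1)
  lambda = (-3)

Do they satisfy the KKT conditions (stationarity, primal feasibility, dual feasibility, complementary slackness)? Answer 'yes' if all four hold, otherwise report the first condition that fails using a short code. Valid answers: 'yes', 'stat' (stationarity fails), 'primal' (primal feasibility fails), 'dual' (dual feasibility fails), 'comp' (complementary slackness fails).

Gradient of f: grad f(x) = Q x + c = (0, 3)
Constraint values g_i(x) = a_i^T x - b_i:
  g_1((1, 1)) = 0
Stationarity residual: grad f(x) + sum_i lambda_i a_i = (0, 0)
  -> stationarity OK
Primal feasibility (all g_i <= 0): OK
Dual feasibility (all lambda_i >= 0): FAILS
Complementary slackness (lambda_i * g_i(x) = 0 for all i): OK

Verdict: the first failing condition is dual_feasibility -> dual.

dual


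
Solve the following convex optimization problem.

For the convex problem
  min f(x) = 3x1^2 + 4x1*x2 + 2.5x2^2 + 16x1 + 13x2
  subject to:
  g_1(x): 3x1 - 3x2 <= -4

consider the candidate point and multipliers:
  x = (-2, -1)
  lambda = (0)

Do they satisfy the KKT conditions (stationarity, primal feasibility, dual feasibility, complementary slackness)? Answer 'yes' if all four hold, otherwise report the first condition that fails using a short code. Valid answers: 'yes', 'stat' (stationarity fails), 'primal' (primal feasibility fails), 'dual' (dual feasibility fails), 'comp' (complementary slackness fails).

Gradient of f: grad f(x) = Q x + c = (0, 0)
Constraint values g_i(x) = a_i^T x - b_i:
  g_1((-2, -1)) = 1
Stationarity residual: grad f(x) + sum_i lambda_i a_i = (0, 0)
  -> stationarity OK
Primal feasibility (all g_i <= 0): FAILS
Dual feasibility (all lambda_i >= 0): OK
Complementary slackness (lambda_i * g_i(x) = 0 for all i): OK

Verdict: the first failing condition is primal_feasibility -> primal.

primal


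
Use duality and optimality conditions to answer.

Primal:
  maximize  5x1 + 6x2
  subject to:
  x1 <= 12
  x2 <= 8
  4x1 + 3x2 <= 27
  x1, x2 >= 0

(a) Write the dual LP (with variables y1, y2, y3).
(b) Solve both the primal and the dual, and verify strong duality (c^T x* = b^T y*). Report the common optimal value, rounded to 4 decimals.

The standard primal-dual pair for 'max c^T x s.t. A x <= b, x >= 0' is:
  Dual:  min b^T y  s.t.  A^T y >= c,  y >= 0.

So the dual LP is:
  minimize  12y1 + 8y2 + 27y3
  subject to:
    y1 + 4y3 >= 5
    y2 + 3y3 >= 6
    y1, y2, y3 >= 0

Solving the primal: x* = (0.75, 8).
  primal value c^T x* = 51.75.
Solving the dual: y* = (0, 2.25, 1.25).
  dual value b^T y* = 51.75.
Strong duality: c^T x* = b^T y*. Confirmed.

51.75


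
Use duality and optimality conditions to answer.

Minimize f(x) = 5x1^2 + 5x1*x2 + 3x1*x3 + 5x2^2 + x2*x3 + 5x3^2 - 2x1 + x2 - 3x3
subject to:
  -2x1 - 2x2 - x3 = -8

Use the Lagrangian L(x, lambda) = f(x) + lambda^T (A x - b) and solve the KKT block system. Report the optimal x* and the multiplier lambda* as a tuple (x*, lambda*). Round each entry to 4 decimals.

Form the Lagrangian:
  L(x, lambda) = (1/2) x^T Q x + c^T x + lambda^T (A x - b)
Stationarity (grad_x L = 0): Q x + c + A^T lambda = 0.
Primal feasibility: A x = b.

This gives the KKT block system:
  [ Q   A^T ] [ x     ]   [-c ]
  [ A    0  ] [ lambda ] = [ b ]

Solving the linear system:
  x*      = (1.8654, 1.6517, 0.9657)
  lambda* = (13.905)
  f(x*)   = 53.1319

x* = (1.8654, 1.6517, 0.9657), lambda* = (13.905)


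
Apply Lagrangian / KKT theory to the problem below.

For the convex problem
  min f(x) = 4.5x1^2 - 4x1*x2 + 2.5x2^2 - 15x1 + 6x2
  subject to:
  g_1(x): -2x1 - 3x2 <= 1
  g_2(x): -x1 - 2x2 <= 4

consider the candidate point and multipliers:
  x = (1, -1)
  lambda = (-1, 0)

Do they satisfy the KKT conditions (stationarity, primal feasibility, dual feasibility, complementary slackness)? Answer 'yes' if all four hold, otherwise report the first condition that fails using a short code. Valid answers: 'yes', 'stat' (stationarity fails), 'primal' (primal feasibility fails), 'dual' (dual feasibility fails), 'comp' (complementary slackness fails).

Gradient of f: grad f(x) = Q x + c = (-2, -3)
Constraint values g_i(x) = a_i^T x - b_i:
  g_1((1, -1)) = 0
  g_2((1, -1)) = -3
Stationarity residual: grad f(x) + sum_i lambda_i a_i = (0, 0)
  -> stationarity OK
Primal feasibility (all g_i <= 0): OK
Dual feasibility (all lambda_i >= 0): FAILS
Complementary slackness (lambda_i * g_i(x) = 0 for all i): OK

Verdict: the first failing condition is dual_feasibility -> dual.

dual


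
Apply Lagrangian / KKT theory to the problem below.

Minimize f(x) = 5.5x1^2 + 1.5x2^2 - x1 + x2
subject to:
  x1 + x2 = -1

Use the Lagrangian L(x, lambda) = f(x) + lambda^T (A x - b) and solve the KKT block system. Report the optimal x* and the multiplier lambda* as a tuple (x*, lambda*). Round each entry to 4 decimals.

Form the Lagrangian:
  L(x, lambda) = (1/2) x^T Q x + c^T x + lambda^T (A x - b)
Stationarity (grad_x L = 0): Q x + c + A^T lambda = 0.
Primal feasibility: A x = b.

This gives the KKT block system:
  [ Q   A^T ] [ x     ]   [-c ]
  [ A    0  ] [ lambda ] = [ b ]

Solving the linear system:
  x*      = (-0.0714, -0.9286)
  lambda* = (1.7857)
  f(x*)   = 0.4643

x* = (-0.0714, -0.9286), lambda* = (1.7857)


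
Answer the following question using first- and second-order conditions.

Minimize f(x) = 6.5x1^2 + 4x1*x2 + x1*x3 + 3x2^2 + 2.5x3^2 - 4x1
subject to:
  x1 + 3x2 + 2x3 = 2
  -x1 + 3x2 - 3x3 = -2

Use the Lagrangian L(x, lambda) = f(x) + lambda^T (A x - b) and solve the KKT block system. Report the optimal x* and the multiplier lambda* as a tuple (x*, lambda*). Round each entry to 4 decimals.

Form the Lagrangian:
  L(x, lambda) = (1/2) x^T Q x + c^T x + lambda^T (A x - b)
Stationarity (grad_x L = 0): Q x + c + A^T lambda = 0.
Primal feasibility: A x = b.

This gives the KKT block system:
  [ Q   A^T ] [ x     ]   [-c ]
  [ A    0  ] [ lambda ] = [ b ]

Solving the linear system:
  x*      = (0.3458, 0.1103, 0.6617)
  lambda* = (-1.1398, 0.4582)
  f(x*)   = 0.9064

x* = (0.3458, 0.1103, 0.6617), lambda* = (-1.1398, 0.4582)


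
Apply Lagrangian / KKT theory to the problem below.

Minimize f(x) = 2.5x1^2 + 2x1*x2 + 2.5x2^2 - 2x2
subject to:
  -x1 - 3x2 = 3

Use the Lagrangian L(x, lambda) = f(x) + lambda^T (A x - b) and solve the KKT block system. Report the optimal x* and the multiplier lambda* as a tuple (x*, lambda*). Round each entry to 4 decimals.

Form the Lagrangian:
  L(x, lambda) = (1/2) x^T Q x + c^T x + lambda^T (A x - b)
Stationarity (grad_x L = 0): Q x + c + A^T lambda = 0.
Primal feasibility: A x = b.

This gives the KKT block system:
  [ Q   A^T ] [ x     ]   [-c ]
  [ A    0  ] [ lambda ] = [ b ]

Solving the linear system:
  x*      = (-0.0789, -0.9737)
  lambda* = (-2.3421)
  f(x*)   = 4.4868

x* = (-0.0789, -0.9737), lambda* = (-2.3421)


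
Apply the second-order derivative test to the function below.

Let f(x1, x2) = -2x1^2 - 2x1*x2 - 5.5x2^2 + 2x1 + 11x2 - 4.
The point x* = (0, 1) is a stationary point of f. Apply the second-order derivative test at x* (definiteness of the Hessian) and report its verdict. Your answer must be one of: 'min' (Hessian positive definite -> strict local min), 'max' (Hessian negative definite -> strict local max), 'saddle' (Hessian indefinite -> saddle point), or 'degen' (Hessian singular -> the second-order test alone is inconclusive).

Compute the Hessian H = grad^2 f:
  H = [[-4, -2], [-2, -11]]
Verify stationarity: grad f(x*) = H x* + g = (0, 0).
Eigenvalues of H: -11.5311, -3.4689.
Both eigenvalues < 0, so H is negative definite -> x* is a strict local max.

max


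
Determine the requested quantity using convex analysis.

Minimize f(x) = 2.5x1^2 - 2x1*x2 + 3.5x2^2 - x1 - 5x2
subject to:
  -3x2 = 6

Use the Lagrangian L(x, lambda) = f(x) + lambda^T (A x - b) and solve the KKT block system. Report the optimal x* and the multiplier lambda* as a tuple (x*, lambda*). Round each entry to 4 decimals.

Form the Lagrangian:
  L(x, lambda) = (1/2) x^T Q x + c^T x + lambda^T (A x - b)
Stationarity (grad_x L = 0): Q x + c + A^T lambda = 0.
Primal feasibility: A x = b.

This gives the KKT block system:
  [ Q   A^T ] [ x     ]   [-c ]
  [ A    0  ] [ lambda ] = [ b ]

Solving the linear system:
  x*      = (-0.6, -2)
  lambda* = (-5.9333)
  f(x*)   = 23.1

x* = (-0.6, -2), lambda* = (-5.9333)


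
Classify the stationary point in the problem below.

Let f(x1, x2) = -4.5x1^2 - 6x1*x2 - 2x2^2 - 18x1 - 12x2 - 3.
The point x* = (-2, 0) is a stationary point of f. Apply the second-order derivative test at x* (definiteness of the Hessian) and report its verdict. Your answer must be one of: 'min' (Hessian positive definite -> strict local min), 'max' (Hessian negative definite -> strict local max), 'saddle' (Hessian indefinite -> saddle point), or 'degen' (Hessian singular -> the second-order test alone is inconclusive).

Compute the Hessian H = grad^2 f:
  H = [[-9, -6], [-6, -4]]
Verify stationarity: grad f(x*) = H x* + g = (0, 0).
Eigenvalues of H: -13, 0.
H has a zero eigenvalue (singular; negative semidefinite but not definite), so H is neither positive definite, negative definite, nor indefinite. The second-order test alone is inconclusive -> degen.
(Indeed, f is constant along the null direction of H through x*, so x* is not a strict local extremum.)

degen


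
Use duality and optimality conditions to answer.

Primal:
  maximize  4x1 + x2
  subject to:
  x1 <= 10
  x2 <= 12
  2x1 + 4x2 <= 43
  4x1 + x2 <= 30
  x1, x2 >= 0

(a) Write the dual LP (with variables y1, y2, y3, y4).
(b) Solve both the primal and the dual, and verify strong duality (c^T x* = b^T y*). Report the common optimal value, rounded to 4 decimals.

The standard primal-dual pair for 'max c^T x s.t. A x <= b, x >= 0' is:
  Dual:  min b^T y  s.t.  A^T y >= c,  y >= 0.

So the dual LP is:
  minimize  10y1 + 12y2 + 43y3 + 30y4
  subject to:
    y1 + 2y3 + 4y4 >= 4
    y2 + 4y3 + y4 >= 1
    y1, y2, y3, y4 >= 0

Solving the primal: x* = (5.5, 8).
  primal value c^T x* = 30.
Solving the dual: y* = (0, 0, 0, 1).
  dual value b^T y* = 30.
Strong duality: c^T x* = b^T y*. Confirmed.

30


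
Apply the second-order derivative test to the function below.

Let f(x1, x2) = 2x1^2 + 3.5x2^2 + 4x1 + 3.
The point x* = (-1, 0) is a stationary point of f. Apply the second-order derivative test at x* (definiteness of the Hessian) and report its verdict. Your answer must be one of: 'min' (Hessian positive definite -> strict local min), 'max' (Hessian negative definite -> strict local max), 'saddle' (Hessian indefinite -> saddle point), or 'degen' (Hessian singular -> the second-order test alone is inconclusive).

Compute the Hessian H = grad^2 f:
  H = [[4, 0], [0, 7]]
Verify stationarity: grad f(x*) = H x* + g = (0, 0).
Eigenvalues of H: 4, 7.
Both eigenvalues > 0, so H is positive definite -> x* is a strict local min.

min


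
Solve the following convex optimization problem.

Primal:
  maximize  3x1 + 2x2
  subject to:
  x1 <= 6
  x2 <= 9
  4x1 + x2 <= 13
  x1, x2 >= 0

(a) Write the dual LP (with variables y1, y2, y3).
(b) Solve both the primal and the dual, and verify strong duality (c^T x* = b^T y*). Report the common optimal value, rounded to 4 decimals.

The standard primal-dual pair for 'max c^T x s.t. A x <= b, x >= 0' is:
  Dual:  min b^T y  s.t.  A^T y >= c,  y >= 0.

So the dual LP is:
  minimize  6y1 + 9y2 + 13y3
  subject to:
    y1 + 4y3 >= 3
    y2 + y3 >= 2
    y1, y2, y3 >= 0

Solving the primal: x* = (1, 9).
  primal value c^T x* = 21.
Solving the dual: y* = (0, 1.25, 0.75).
  dual value b^T y* = 21.
Strong duality: c^T x* = b^T y*. Confirmed.

21


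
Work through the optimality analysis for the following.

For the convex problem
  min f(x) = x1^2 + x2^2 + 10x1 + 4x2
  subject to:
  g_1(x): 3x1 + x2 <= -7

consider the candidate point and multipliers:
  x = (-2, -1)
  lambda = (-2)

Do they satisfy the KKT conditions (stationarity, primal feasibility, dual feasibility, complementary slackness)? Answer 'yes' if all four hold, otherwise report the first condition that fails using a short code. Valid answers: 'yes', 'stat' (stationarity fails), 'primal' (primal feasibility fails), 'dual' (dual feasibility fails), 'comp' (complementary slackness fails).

Gradient of f: grad f(x) = Q x + c = (6, 2)
Constraint values g_i(x) = a_i^T x - b_i:
  g_1((-2, -1)) = 0
Stationarity residual: grad f(x) + sum_i lambda_i a_i = (0, 0)
  -> stationarity OK
Primal feasibility (all g_i <= 0): OK
Dual feasibility (all lambda_i >= 0): FAILS
Complementary slackness (lambda_i * g_i(x) = 0 for all i): OK

Verdict: the first failing condition is dual_feasibility -> dual.

dual


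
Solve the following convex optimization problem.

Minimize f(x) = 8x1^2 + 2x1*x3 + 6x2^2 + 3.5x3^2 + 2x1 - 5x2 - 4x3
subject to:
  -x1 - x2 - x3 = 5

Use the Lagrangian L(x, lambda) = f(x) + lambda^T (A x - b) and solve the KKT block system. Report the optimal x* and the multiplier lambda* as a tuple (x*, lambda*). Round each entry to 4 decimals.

Form the Lagrangian:
  L(x, lambda) = (1/2) x^T Q x + c^T x + lambda^T (A x - b)
Stationarity (grad_x L = 0): Q x + c + A^T lambda = 0.
Primal feasibility: A x = b.

This gives the KKT block system:
  [ Q   A^T ] [ x     ]   [-c ]
  [ A    0  ] [ lambda ] = [ b ]

Solving the linear system:
  x*      = (-1.247, -1.4613, -2.2917)
  lambda* = (-22.5357)
  f(x*)   = 63.3289

x* = (-1.247, -1.4613, -2.2917), lambda* = (-22.5357)


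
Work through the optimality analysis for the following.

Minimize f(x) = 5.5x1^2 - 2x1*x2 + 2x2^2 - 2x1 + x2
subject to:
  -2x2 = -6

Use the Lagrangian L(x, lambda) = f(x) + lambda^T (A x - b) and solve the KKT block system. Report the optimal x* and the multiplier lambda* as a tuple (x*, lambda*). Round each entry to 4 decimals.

Form the Lagrangian:
  L(x, lambda) = (1/2) x^T Q x + c^T x + lambda^T (A x - b)
Stationarity (grad_x L = 0): Q x + c + A^T lambda = 0.
Primal feasibility: A x = b.

This gives the KKT block system:
  [ Q   A^T ] [ x     ]   [-c ]
  [ A    0  ] [ lambda ] = [ b ]

Solving the linear system:
  x*      = (0.7273, 3)
  lambda* = (5.7727)
  f(x*)   = 18.0909

x* = (0.7273, 3), lambda* = (5.7727)


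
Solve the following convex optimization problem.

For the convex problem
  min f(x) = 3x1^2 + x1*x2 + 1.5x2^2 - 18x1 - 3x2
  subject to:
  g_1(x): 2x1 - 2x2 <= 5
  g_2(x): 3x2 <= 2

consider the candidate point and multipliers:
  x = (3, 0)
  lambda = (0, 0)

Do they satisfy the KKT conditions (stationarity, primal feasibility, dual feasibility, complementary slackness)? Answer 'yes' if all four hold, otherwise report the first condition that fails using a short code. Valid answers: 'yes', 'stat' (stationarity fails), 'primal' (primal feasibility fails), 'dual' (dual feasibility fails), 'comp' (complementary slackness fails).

Gradient of f: grad f(x) = Q x + c = (0, 0)
Constraint values g_i(x) = a_i^T x - b_i:
  g_1((3, 0)) = 1
  g_2((3, 0)) = -2
Stationarity residual: grad f(x) + sum_i lambda_i a_i = (0, 0)
  -> stationarity OK
Primal feasibility (all g_i <= 0): FAILS
Dual feasibility (all lambda_i >= 0): OK
Complementary slackness (lambda_i * g_i(x) = 0 for all i): OK

Verdict: the first failing condition is primal_feasibility -> primal.

primal


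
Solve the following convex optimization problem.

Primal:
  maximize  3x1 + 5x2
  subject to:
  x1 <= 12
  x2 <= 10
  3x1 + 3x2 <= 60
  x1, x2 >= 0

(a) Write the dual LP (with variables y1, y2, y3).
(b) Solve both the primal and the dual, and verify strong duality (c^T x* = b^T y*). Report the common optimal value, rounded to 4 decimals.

The standard primal-dual pair for 'max c^T x s.t. A x <= b, x >= 0' is:
  Dual:  min b^T y  s.t.  A^T y >= c,  y >= 0.

So the dual LP is:
  minimize  12y1 + 10y2 + 60y3
  subject to:
    y1 + 3y3 >= 3
    y2 + 3y3 >= 5
    y1, y2, y3 >= 0

Solving the primal: x* = (10, 10).
  primal value c^T x* = 80.
Solving the dual: y* = (0, 2, 1).
  dual value b^T y* = 80.
Strong duality: c^T x* = b^T y*. Confirmed.

80


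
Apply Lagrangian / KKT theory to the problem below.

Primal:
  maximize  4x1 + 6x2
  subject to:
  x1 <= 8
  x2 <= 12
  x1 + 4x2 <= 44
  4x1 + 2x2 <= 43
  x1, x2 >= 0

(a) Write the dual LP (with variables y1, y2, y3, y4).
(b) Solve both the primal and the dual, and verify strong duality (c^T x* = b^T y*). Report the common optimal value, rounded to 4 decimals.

The standard primal-dual pair for 'max c^T x s.t. A x <= b, x >= 0' is:
  Dual:  min b^T y  s.t.  A^T y >= c,  y >= 0.

So the dual LP is:
  minimize  8y1 + 12y2 + 44y3 + 43y4
  subject to:
    y1 + y3 + 4y4 >= 4
    y2 + 4y3 + 2y4 >= 6
    y1, y2, y3, y4 >= 0

Solving the primal: x* = (6, 9.5).
  primal value c^T x* = 81.
Solving the dual: y* = (0, 0, 1.1429, 0.7143).
  dual value b^T y* = 81.
Strong duality: c^T x* = b^T y*. Confirmed.

81


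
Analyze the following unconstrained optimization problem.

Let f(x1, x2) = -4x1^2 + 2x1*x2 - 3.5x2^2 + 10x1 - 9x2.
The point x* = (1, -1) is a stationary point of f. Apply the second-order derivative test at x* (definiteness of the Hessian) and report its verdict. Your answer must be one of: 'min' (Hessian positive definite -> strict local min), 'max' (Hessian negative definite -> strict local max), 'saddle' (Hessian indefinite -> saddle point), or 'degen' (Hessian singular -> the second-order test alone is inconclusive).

Compute the Hessian H = grad^2 f:
  H = [[-8, 2], [2, -7]]
Verify stationarity: grad f(x*) = H x* + g = (0, 0).
Eigenvalues of H: -9.5616, -5.4384.
Both eigenvalues < 0, so H is negative definite -> x* is a strict local max.

max


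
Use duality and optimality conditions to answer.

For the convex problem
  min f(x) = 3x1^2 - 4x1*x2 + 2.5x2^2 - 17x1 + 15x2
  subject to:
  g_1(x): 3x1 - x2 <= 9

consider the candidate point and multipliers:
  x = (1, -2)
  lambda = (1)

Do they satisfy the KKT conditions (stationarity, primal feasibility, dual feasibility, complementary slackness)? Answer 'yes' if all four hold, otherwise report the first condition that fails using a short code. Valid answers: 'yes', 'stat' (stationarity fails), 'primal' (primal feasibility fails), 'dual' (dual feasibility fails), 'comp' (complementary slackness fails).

Gradient of f: grad f(x) = Q x + c = (-3, 1)
Constraint values g_i(x) = a_i^T x - b_i:
  g_1((1, -2)) = -4
Stationarity residual: grad f(x) + sum_i lambda_i a_i = (0, 0)
  -> stationarity OK
Primal feasibility (all g_i <= 0): OK
Dual feasibility (all lambda_i >= 0): OK
Complementary slackness (lambda_i * g_i(x) = 0 for all i): FAILS

Verdict: the first failing condition is complementary_slackness -> comp.

comp


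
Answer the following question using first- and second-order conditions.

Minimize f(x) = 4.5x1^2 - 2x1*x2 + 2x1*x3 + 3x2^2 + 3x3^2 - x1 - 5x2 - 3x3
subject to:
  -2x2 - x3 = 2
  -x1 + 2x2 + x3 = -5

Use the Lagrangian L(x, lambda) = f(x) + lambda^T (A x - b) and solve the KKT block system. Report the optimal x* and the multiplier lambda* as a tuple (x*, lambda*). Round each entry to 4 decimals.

Form the Lagrangian:
  L(x, lambda) = (1/2) x^T Q x + c^T x + lambda^T (A x - b)
Stationarity (grad_x L = 0): Q x + c + A^T lambda = 0.
Primal feasibility: A x = b.

This gives the KKT block system:
  [ Q   A^T ] [ x     ]   [-c ]
  [ A    0  ] [ lambda ] = [ b ]

Solving the linear system:
  x*      = (3, -0.2333, -1.5333)
  lambda* = (17.2, 23.4)
  f(x*)   = 42.6833

x* = (3, -0.2333, -1.5333), lambda* = (17.2, 23.4)


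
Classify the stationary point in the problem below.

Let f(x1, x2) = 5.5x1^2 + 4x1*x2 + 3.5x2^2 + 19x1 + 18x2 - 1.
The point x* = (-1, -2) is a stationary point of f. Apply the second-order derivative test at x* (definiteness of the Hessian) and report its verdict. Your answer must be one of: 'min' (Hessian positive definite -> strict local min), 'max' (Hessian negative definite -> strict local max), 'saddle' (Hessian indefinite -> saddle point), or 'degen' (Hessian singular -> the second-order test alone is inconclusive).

Compute the Hessian H = grad^2 f:
  H = [[11, 4], [4, 7]]
Verify stationarity: grad f(x*) = H x* + g = (0, 0).
Eigenvalues of H: 4.5279, 13.4721.
Both eigenvalues > 0, so H is positive definite -> x* is a strict local min.

min


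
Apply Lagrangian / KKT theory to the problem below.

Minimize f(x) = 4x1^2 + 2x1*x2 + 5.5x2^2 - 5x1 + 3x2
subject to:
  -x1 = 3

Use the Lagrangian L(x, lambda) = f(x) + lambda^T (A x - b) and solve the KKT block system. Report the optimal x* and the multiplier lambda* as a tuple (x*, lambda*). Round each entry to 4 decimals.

Form the Lagrangian:
  L(x, lambda) = (1/2) x^T Q x + c^T x + lambda^T (A x - b)
Stationarity (grad_x L = 0): Q x + c + A^T lambda = 0.
Primal feasibility: A x = b.

This gives the KKT block system:
  [ Q   A^T ] [ x     ]   [-c ]
  [ A    0  ] [ lambda ] = [ b ]

Solving the linear system:
  x*      = (-3, 0.2727)
  lambda* = (-28.4545)
  f(x*)   = 50.5909

x* = (-3, 0.2727), lambda* = (-28.4545)


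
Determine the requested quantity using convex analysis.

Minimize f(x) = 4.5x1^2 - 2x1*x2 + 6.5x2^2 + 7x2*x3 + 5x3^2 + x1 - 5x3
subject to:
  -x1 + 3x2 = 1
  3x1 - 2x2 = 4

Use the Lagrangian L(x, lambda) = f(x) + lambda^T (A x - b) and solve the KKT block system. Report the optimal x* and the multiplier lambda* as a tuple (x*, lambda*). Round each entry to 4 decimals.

Form the Lagrangian:
  L(x, lambda) = (1/2) x^T Q x + c^T x + lambda^T (A x - b)
Stationarity (grad_x L = 0): Q x + c + A^T lambda = 0.
Primal feasibility: A x = b.

This gives the KKT block system:
  [ Q   A^T ] [ x     ]   [-c ]
  [ A    0  ] [ lambda ] = [ b ]

Solving the linear system:
  x*      = (2, 1, -0.2)
  lambda* = (-8.1143, -8.3714)
  f(x*)   = 22.3

x* = (2, 1, -0.2), lambda* = (-8.1143, -8.3714)


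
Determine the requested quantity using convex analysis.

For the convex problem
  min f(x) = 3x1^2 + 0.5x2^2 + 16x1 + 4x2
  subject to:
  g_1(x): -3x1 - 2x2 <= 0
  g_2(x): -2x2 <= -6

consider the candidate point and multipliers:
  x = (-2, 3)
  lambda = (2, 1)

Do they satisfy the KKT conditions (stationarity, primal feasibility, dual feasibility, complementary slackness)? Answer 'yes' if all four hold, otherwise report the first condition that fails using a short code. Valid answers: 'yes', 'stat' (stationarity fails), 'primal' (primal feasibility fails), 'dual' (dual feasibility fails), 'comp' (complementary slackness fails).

Gradient of f: grad f(x) = Q x + c = (4, 7)
Constraint values g_i(x) = a_i^T x - b_i:
  g_1((-2, 3)) = 0
  g_2((-2, 3)) = 0
Stationarity residual: grad f(x) + sum_i lambda_i a_i = (-2, 1)
  -> stationarity FAILS
Primal feasibility (all g_i <= 0): OK
Dual feasibility (all lambda_i >= 0): OK
Complementary slackness (lambda_i * g_i(x) = 0 for all i): OK

Verdict: the first failing condition is stationarity -> stat.

stat


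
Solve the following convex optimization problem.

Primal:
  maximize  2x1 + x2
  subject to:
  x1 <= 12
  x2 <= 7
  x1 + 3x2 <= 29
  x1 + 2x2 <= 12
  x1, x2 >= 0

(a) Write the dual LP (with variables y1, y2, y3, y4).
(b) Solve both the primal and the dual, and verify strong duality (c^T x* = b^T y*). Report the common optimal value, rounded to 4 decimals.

The standard primal-dual pair for 'max c^T x s.t. A x <= b, x >= 0' is:
  Dual:  min b^T y  s.t.  A^T y >= c,  y >= 0.

So the dual LP is:
  minimize  12y1 + 7y2 + 29y3 + 12y4
  subject to:
    y1 + y3 + y4 >= 2
    y2 + 3y3 + 2y4 >= 1
    y1, y2, y3, y4 >= 0

Solving the primal: x* = (12, 0).
  primal value c^T x* = 24.
Solving the dual: y* = (1.5, 0, 0, 0.5).
  dual value b^T y* = 24.
Strong duality: c^T x* = b^T y*. Confirmed.

24


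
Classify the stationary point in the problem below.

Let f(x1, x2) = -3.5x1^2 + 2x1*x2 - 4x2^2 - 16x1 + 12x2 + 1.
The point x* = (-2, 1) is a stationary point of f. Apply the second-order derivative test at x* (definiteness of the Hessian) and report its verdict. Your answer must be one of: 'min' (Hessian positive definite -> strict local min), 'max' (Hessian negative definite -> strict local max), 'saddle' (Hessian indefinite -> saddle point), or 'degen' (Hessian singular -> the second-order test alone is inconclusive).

Compute the Hessian H = grad^2 f:
  H = [[-7, 2], [2, -8]]
Verify stationarity: grad f(x*) = H x* + g = (0, 0).
Eigenvalues of H: -9.5616, -5.4384.
Both eigenvalues < 0, so H is negative definite -> x* is a strict local max.

max


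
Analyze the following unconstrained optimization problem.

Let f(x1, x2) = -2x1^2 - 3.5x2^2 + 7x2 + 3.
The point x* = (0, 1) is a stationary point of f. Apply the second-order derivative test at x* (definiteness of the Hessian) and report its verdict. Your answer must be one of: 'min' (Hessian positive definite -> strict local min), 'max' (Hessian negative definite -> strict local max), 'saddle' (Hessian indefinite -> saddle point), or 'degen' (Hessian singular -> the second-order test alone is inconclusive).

Compute the Hessian H = grad^2 f:
  H = [[-4, 0], [0, -7]]
Verify stationarity: grad f(x*) = H x* + g = (0, 0).
Eigenvalues of H: -7, -4.
Both eigenvalues < 0, so H is negative definite -> x* is a strict local max.

max


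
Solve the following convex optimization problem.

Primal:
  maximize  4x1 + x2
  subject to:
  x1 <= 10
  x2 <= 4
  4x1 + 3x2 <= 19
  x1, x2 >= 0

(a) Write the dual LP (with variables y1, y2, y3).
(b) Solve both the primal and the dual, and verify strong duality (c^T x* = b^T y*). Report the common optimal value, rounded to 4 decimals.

The standard primal-dual pair for 'max c^T x s.t. A x <= b, x >= 0' is:
  Dual:  min b^T y  s.t.  A^T y >= c,  y >= 0.

So the dual LP is:
  minimize  10y1 + 4y2 + 19y3
  subject to:
    y1 + 4y3 >= 4
    y2 + 3y3 >= 1
    y1, y2, y3 >= 0

Solving the primal: x* = (4.75, 0).
  primal value c^T x* = 19.
Solving the dual: y* = (0, 0, 1).
  dual value b^T y* = 19.
Strong duality: c^T x* = b^T y*. Confirmed.

19


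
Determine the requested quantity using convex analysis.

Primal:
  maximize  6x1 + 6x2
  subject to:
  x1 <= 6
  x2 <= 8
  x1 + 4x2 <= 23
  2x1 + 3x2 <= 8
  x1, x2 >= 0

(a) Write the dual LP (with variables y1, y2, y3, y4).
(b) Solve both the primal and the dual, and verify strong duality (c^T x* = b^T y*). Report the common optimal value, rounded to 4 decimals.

The standard primal-dual pair for 'max c^T x s.t. A x <= b, x >= 0' is:
  Dual:  min b^T y  s.t.  A^T y >= c,  y >= 0.

So the dual LP is:
  minimize  6y1 + 8y2 + 23y3 + 8y4
  subject to:
    y1 + y3 + 2y4 >= 6
    y2 + 4y3 + 3y4 >= 6
    y1, y2, y3, y4 >= 0

Solving the primal: x* = (4, 0).
  primal value c^T x* = 24.
Solving the dual: y* = (0, 0, 0, 3).
  dual value b^T y* = 24.
Strong duality: c^T x* = b^T y*. Confirmed.

24


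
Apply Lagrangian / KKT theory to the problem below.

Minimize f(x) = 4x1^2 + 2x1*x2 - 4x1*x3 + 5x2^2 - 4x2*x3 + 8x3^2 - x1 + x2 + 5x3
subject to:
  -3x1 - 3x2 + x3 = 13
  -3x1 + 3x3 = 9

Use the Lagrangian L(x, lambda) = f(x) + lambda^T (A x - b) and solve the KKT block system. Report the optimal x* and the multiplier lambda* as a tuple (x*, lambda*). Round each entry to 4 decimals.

Form the Lagrangian:
  L(x, lambda) = (1/2) x^T Q x + c^T x + lambda^T (A x - b)
Stationarity (grad_x L = 0): Q x + c + A^T lambda = 0.
Primal feasibility: A x = b.

This gives the KKT block system:
  [ Q   A^T ] [ x     ]   [-c ]
  [ A    0  ] [ lambda ] = [ b ]

Solving the linear system:
  x*      = (-3.2981, -1.1346, -0.2981)
  lambda* = (-5.25, -4.2372)
  f(x*)   = 53.5288

x* = (-3.2981, -1.1346, -0.2981), lambda* = (-5.25, -4.2372)


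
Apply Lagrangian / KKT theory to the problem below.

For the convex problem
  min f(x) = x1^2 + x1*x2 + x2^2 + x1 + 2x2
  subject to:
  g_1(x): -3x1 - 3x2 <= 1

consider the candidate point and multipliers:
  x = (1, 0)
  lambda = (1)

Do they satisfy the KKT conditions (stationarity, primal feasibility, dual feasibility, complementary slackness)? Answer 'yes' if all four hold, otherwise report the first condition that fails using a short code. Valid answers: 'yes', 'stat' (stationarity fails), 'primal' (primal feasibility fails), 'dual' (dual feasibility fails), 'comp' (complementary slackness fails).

Gradient of f: grad f(x) = Q x + c = (3, 3)
Constraint values g_i(x) = a_i^T x - b_i:
  g_1((1, 0)) = -4
Stationarity residual: grad f(x) + sum_i lambda_i a_i = (0, 0)
  -> stationarity OK
Primal feasibility (all g_i <= 0): OK
Dual feasibility (all lambda_i >= 0): OK
Complementary slackness (lambda_i * g_i(x) = 0 for all i): FAILS

Verdict: the first failing condition is complementary_slackness -> comp.

comp
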